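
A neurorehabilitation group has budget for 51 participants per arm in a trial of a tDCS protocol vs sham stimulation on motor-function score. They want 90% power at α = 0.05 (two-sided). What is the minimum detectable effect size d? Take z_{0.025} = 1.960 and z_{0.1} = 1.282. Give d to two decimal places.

d_min ≈ 0.64

For two independent groups of n = 51 each: d_min = (z_{α/2} + z_β)·√(2/n).
z-sum = 1.960 + 1.282 = 3.242.
d_min = 3.242 × √(2/51) = 3.242 × 0.1980 = 0.642.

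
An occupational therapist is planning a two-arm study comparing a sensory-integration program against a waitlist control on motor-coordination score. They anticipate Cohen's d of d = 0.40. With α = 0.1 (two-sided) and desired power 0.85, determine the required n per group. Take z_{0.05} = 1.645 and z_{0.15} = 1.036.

For two independent groups with equal n: n = 2·((z_{α/2} + z_β) / d)².
z_{α/2} + z_β = 1.645 + 1.036 = 2.681.
n = 2 × (2.681 / 0.40)² = 2 × 6.702² = 2 × 44.92 = 89.8.
Round up to the next whole participant.

n = 90 per group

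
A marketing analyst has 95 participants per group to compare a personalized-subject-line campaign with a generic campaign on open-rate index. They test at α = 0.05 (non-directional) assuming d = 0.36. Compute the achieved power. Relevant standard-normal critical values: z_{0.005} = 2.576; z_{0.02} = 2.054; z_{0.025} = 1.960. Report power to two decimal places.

power ≈ 0.70

For two equal groups, power = Φ(d·√(n/2) − z_{α/2}).
d·√(n/2) = 0.36 × √(95/2) = 0.36 × 6.892 = 2.481.
z_β = 2.481 − 1.960 = 0.521.
Power = Φ(0.521) = 0.699.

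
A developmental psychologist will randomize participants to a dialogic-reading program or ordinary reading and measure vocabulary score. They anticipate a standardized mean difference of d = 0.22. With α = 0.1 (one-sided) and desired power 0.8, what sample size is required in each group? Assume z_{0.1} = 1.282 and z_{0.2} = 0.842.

n = 187 per group

For two independent groups with equal n: n = 2·((z_{α} + z_β) / d)².
z_{α} + z_β = 1.282 + 0.842 = 2.124.
n = 2 × (2.124 / 0.22)² = 2 × 9.655² = 2 × 93.21 = 186.4.
Round up to the next whole participant.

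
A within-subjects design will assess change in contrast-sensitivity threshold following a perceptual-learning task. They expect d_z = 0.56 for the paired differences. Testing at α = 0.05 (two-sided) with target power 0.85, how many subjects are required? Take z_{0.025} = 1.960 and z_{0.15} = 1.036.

n = 29 pairs

For a paired (one-sample on differences) test: n = ((z_{α/2} + z_β) / d)².
z_{α/2} + z_β = 1.960 + 1.036 = 2.996.
n = (2.996 / 0.56)² = 5.350² = 28.62.
Round up.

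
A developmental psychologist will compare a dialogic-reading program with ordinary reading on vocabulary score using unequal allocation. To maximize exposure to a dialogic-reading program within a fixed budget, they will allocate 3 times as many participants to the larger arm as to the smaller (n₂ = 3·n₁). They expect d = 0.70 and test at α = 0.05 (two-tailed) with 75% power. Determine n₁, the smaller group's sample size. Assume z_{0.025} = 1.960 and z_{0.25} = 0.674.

n₁ = 19

With allocation ratio k = n₂/n₁ = 3, Var(x̄₁−x̄₂) = σ²(1/n₁ + 1/(k·n₁)) = σ²·(k+1)/(k·n₁).
So n₁ = (1 + 1/k)·((z_{α/2} + z_β)/d)² = 1.333 × (2.634/0.70)².
n₁ = 1.333 × 14.16 = 18.9.
Round up: n₁ = 19, giving n₂ = 3 × 19 = 57.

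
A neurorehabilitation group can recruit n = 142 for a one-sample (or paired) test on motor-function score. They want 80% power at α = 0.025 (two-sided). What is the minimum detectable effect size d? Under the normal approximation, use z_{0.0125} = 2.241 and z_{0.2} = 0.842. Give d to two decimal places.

For a single sample (or paired design) of n = 142: d_min = (z_{α/2} + z_β)/√n.
z-sum = 2.241 + 0.842 = 3.083.
d_min = 3.083 / √142 = 3.083 / 11.916 = 0.259.

d_min ≈ 0.26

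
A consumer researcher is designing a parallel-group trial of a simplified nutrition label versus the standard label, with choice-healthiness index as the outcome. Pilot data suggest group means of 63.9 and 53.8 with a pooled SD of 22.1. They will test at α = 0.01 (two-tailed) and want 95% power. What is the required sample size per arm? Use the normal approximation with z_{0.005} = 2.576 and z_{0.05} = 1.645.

n = 171 per group

Cohen's d = |M₁ − M₂| / SD_pooled = |63.9 − 53.8| / 22.1 = 10.1 / 22.1 = 0.457.
For two independent groups with equal n: n = 2·((z_{α/2} + z_β) / d)².
z_{α/2} + z_β = 2.576 + 1.645 = 4.221.
n = 2 × (4.221 / 0.457)² = 2 × 9.236² = 2 × 85.31 = 170.6.
Round up to the next whole participant.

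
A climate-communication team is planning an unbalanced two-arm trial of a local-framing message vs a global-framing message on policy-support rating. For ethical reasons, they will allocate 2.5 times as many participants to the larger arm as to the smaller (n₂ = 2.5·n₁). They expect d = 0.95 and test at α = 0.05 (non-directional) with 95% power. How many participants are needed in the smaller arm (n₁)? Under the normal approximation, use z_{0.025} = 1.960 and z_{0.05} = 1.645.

With allocation ratio k = n₂/n₁ = 2.5, Var(x̄₁−x̄₂) = σ²(1/n₁ + 1/(k·n₁)) = σ²·(k+1)/(k·n₁).
So n₁ = (1 + 1/k)·((z_{α/2} + z_β)/d)² = 1.400 × (3.605/0.95)².
n₁ = 1.400 × 14.40 = 20.2.
Round up: n₁ = 21, giving n₂ = ⌈2.5 × 21⌉ = ⌈52.5⌉ = 53.

n₁ = 21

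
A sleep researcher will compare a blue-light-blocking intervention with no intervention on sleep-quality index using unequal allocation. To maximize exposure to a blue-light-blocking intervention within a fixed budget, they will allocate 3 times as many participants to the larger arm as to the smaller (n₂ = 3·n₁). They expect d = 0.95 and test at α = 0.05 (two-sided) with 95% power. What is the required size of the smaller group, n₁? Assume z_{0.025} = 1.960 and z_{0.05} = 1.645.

n₁ = 20

With allocation ratio k = n₂/n₁ = 3, Var(x̄₁−x̄₂) = σ²(1/n₁ + 1/(k·n₁)) = σ²·(k+1)/(k·n₁).
So n₁ = (1 + 1/k)·((z_{α/2} + z_β)/d)² = 1.333 × (3.605/0.95)².
n₁ = 1.333 × 14.40 = 19.2.
Round up: n₁ = 20, giving n₂ = 3 × 20 = 60.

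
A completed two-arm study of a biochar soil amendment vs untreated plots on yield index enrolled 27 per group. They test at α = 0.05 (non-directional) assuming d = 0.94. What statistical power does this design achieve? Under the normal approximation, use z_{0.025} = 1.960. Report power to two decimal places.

power ≈ 0.93

For two equal groups, power = Φ(d·√(n/2) − z_{α/2}).
d·√(n/2) = 0.94 × √(27/2) = 0.94 × 3.674 = 3.454.
z_β = 3.454 − 1.960 = 1.494.
Power = Φ(1.494) = 0.932.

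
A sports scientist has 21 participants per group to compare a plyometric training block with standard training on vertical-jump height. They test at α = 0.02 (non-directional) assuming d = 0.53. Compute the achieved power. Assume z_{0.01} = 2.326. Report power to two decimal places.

power ≈ 0.27

For two equal groups, power = Φ(d·√(n/2) − z_{α/2}).
d·√(n/2) = 0.53 × √(21/2) = 0.53 × 3.240 = 1.717.
z_β = 1.717 − 2.326 = -0.609.
Power = Φ(-0.609) = 0.271.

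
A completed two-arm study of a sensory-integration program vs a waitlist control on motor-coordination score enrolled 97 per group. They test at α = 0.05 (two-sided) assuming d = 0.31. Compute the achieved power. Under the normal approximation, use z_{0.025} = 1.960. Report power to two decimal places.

power ≈ 0.58

For two equal groups, power = Φ(d·√(n/2) − z_{α/2}).
d·√(n/2) = 0.31 × √(97/2) = 0.31 × 6.964 = 2.159.
z_β = 2.159 − 1.960 = 0.199.
Power = Φ(0.199) = 0.579.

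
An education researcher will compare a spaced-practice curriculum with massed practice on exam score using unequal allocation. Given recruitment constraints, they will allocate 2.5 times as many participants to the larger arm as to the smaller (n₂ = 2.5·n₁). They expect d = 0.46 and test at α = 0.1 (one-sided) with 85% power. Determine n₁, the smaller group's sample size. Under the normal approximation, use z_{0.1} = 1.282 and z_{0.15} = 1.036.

With allocation ratio k = n₂/n₁ = 2.5, Var(x̄₁−x̄₂) = σ²(1/n₁ + 1/(k·n₁)) = σ²·(k+1)/(k·n₁).
So n₁ = (1 + 1/k)·((z_{α} + z_β)/d)² = 1.400 × (2.318/0.46)².
n₁ = 1.400 × 25.39 = 35.5.
Round up: n₁ = 36, giving n₂ = 2.5 × 36 = 90.

n₁ = 36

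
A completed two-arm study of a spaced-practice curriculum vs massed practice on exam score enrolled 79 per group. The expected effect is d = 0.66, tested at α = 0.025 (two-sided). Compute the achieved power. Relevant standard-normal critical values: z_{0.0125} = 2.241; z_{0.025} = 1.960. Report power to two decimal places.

power ≈ 0.97

For two equal groups, power = Φ(d·√(n/2) − z_{α/2}).
d·√(n/2) = 0.66 × √(79/2) = 0.66 × 6.285 = 4.148.
z_β = 4.148 − 2.241 = 1.907.
Power = Φ(1.907) = 0.972.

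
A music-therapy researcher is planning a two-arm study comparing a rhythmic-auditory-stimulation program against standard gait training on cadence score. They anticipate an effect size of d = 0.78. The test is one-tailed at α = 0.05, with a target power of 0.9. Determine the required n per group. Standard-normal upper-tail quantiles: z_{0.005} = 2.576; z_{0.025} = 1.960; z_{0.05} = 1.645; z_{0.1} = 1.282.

n = 29 per group

For two independent groups with equal n: n = 2·((z_{α} + z_β) / d)².
z_{α} + z_β = 1.645 + 1.282 = 2.927.
n = 2 × (2.927 / 0.78)² = 2 × 3.753² = 2 × 14.08 = 28.2.
Round up to the next whole participant.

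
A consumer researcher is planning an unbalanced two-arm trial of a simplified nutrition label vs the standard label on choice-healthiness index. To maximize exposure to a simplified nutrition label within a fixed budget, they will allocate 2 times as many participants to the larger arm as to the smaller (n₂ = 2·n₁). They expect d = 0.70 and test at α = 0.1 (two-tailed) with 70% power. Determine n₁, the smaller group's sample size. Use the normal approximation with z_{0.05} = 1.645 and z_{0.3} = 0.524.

n₁ = 15

With allocation ratio k = n₂/n₁ = 2, Var(x̄₁−x̄₂) = σ²(1/n₁ + 1/(k·n₁)) = σ²·(k+1)/(k·n₁).
So n₁ = (1 + 1/k)·((z_{α/2} + z_β)/d)² = 1.500 × (2.169/0.70)².
n₁ = 1.500 × 9.60 = 14.4.
Round up: n₁ = 15, giving n₂ = 2 × 15 = 30.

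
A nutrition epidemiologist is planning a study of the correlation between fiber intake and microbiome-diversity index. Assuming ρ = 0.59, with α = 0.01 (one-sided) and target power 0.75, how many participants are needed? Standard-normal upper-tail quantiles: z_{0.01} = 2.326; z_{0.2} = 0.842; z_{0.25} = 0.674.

Fisher's z: C = ½·ln((1+r)/(1−r)) = ½·ln(3.8780) = 0.6777.
n = ((z_{α} + z_β)/C)² + 3.
(2.326 + 0.674) / 0.6777 = 3.000 / 0.6777 = 4.427.
n = 4.427² + 3 = 19.60 + 3 = 22.6.
Round up.

n = 23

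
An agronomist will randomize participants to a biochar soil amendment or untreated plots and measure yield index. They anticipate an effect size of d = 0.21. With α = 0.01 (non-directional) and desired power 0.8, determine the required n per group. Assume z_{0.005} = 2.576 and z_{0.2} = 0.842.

For two independent groups with equal n: n = 2·((z_{α/2} + z_β) / d)².
z_{α/2} + z_β = 2.576 + 0.842 = 3.418.
n = 2 × (3.418 / 0.21)² = 2 × 16.276² = 2 × 264.91 = 529.8.
Round up to the next whole participant.

n = 530 per group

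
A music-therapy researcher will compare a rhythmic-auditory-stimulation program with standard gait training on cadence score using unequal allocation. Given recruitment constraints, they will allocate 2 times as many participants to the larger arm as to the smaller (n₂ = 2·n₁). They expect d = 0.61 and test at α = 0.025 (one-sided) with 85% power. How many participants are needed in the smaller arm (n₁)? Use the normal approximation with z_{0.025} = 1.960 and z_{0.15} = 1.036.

n₁ = 37

With allocation ratio k = n₂/n₁ = 2, Var(x̄₁−x̄₂) = σ²(1/n₁ + 1/(k·n₁)) = σ²·(k+1)/(k·n₁).
So n₁ = (1 + 1/k)·((z_{α} + z_β)/d)² = 1.500 × (2.996/0.61)².
n₁ = 1.500 × 24.12 = 36.2.
Round up: n₁ = 37, giving n₂ = 2 × 37 = 74.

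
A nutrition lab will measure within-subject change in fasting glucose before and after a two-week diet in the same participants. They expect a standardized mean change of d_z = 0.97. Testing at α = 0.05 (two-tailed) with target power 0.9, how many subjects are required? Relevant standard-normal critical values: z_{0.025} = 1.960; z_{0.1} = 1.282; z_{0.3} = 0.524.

n = 12 pairs

For a paired (one-sample on differences) test: n = ((z_{α/2} + z_β) / d)².
z_{α/2} + z_β = 1.960 + 1.282 = 3.242.
n = (3.242 / 0.97)² = 3.342² = 11.17.
Round up.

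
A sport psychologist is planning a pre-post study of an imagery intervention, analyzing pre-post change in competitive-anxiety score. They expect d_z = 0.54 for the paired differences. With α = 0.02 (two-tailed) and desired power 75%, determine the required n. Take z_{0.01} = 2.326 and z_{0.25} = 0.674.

For a paired (one-sample on differences) test: n = ((z_{α/2} + z_β) / d)².
z_{α/2} + z_β = 2.326 + 0.674 = 3.000.
n = (3.000 / 0.54)² = 5.556² = 30.86.
Round up.

n = 31 pairs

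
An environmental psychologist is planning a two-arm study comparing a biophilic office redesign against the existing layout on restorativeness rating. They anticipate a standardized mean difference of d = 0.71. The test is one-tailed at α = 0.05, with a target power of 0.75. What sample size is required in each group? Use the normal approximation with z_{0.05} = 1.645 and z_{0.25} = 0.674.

n = 22 per group

For two independent groups with equal n: n = 2·((z_{α} + z_β) / d)².
z_{α} + z_β = 1.645 + 0.674 = 2.319.
n = 2 × (2.319 / 0.71)² = 2 × 3.266² = 2 × 10.67 = 21.3.
Round up to the next whole participant.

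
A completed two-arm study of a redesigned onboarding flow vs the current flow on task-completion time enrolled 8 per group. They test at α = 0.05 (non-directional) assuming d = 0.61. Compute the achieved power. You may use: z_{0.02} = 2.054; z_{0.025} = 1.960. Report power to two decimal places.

For two equal groups, power = Φ(d·√(n/2) − z_{α/2}).
d·√(n/2) = 0.61 × √(8/2) = 0.61 × 2.000 = 1.220.
z_β = 1.220 − 1.960 = -0.740.
Power = Φ(-0.740) = 0.230.

power ≈ 0.23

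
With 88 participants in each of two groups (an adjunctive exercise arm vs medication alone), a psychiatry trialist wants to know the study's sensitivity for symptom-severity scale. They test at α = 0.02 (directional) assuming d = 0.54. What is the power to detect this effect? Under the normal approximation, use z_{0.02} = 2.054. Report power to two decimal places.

For two equal groups, power = Φ(d·√(n/2) − z_{α}).
d·√(n/2) = 0.54 × √(88/2) = 0.54 × 6.633 = 3.582.
z_β = 3.582 − 2.054 = 1.528.
Power = Φ(1.528) = 0.937.

power ≈ 0.94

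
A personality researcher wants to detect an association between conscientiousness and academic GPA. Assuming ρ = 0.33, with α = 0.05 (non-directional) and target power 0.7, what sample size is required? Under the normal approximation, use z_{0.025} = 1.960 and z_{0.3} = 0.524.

n = 56

Fisher's z: C = ½·ln((1+r)/(1−r)) = ½·ln(1.9851) = 0.3428.
n = ((z_{α/2} + z_β)/C)² + 3.
(1.960 + 0.524) / 0.3428 = 2.484 / 0.3428 = 7.246.
n = 7.246² + 3 = 52.51 + 3 = 55.5.
Round up.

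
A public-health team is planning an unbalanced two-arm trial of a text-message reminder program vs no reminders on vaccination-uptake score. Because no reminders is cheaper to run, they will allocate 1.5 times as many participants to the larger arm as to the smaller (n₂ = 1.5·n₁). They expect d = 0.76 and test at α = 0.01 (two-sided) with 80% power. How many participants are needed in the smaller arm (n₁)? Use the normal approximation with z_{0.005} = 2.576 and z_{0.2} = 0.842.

With allocation ratio k = n₂/n₁ = 1.5, Var(x̄₁−x̄₂) = σ²(1/n₁ + 1/(k·n₁)) = σ²·(k+1)/(k·n₁).
So n₁ = (1 + 1/k)·((z_{α/2} + z_β)/d)² = 1.667 × (3.418/0.76)².
n₁ = 1.667 × 20.23 = 33.7.
Round up: n₁ = 34, giving n₂ = 1.5 × 34 = 51.

n₁ = 34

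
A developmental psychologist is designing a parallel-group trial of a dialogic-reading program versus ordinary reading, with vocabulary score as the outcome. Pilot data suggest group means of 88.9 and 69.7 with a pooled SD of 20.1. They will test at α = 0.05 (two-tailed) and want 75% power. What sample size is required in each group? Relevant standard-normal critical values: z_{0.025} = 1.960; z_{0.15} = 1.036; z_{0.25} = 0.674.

Cohen's d = |M₁ − M₂| / SD_pooled = |88.9 − 69.7| / 20.1 = 19.2 / 20.1 = 0.955.
For two independent groups with equal n: n = 2·((z_{α/2} + z_β) / d)².
z_{α/2} + z_β = 1.960 + 0.674 = 2.634.
n = 2 × (2.634 / 0.955)² = 2 × 2.758² = 2 × 7.61 = 15.2.
Round up to the next whole participant.

n = 16 per group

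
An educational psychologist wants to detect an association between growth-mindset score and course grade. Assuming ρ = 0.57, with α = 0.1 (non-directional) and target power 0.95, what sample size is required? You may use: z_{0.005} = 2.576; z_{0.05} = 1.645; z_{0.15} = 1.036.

n = 29

Fisher's z: C = ½·ln((1+r)/(1−r)) = ½·ln(3.6512) = 0.6475.
n = ((z_{α/2} + z_β)/C)² + 3.
(1.645 + 1.645) / 0.6475 = 3.290 / 0.6475 = 5.081.
n = 5.081² + 3 = 25.82 + 3 = 28.8.
Round up.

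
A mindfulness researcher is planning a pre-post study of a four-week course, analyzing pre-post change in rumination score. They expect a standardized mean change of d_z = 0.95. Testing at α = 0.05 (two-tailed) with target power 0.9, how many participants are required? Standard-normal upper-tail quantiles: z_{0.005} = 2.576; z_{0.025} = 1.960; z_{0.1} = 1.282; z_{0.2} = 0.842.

For a paired (one-sample on differences) test: n = ((z_{α/2} + z_β) / d)².
z_{α/2} + z_β = 1.960 + 1.282 = 3.242.
n = (3.242 / 0.95)² = 3.413² = 11.65.
Round up.

n = 12 pairs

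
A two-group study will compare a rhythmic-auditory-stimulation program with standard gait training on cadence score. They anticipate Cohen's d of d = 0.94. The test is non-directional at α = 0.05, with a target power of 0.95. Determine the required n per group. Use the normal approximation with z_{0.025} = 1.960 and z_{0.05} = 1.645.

For two independent groups with equal n: n = 2·((z_{α/2} + z_β) / d)².
z_{α/2} + z_β = 1.960 + 1.645 = 3.605.
n = 2 × (3.605 / 0.94)² = 2 × 3.835² = 2 × 14.71 = 29.4.
Round up to the next whole participant.

n = 30 per group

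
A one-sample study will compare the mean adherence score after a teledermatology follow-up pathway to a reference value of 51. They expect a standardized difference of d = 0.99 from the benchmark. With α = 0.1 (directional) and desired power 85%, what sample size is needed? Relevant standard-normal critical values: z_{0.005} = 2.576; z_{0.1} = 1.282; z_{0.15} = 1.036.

n = 6

For a one-sample test: n = ((z_{α} + z_β) / d)².
z_{α} + z_β = 1.282 + 1.036 = 2.318.
n = (2.318 / 0.99)² = 2.341² = 5.48.
Round up.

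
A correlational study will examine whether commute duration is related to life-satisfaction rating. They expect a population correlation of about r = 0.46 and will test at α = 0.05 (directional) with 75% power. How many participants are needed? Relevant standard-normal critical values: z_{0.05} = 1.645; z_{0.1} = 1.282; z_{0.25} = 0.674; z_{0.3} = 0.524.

Fisher's z: C = ½·ln((1+r)/(1−r)) = ½·ln(2.7037) = 0.4973.
n = ((z_{α} + z_β)/C)² + 3.
(1.645 + 0.674) / 0.4973 = 2.319 / 0.4973 = 4.663.
n = 4.663² + 3 = 21.75 + 3 = 24.7.
Round up.

n = 25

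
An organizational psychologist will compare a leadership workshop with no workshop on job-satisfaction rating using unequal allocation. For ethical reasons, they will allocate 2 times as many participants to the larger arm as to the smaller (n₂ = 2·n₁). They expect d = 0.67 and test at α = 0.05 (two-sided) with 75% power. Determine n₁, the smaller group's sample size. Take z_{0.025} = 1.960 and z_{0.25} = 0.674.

n₁ = 24

With allocation ratio k = n₂/n₁ = 2, Var(x̄₁−x̄₂) = σ²(1/n₁ + 1/(k·n₁)) = σ²·(k+1)/(k·n₁).
So n₁ = (1 + 1/k)·((z_{α/2} + z_β)/d)² = 1.500 × (2.634/0.67)².
n₁ = 1.500 × 15.46 = 23.2.
Round up: n₁ = 24, giving n₂ = 2 × 24 = 48.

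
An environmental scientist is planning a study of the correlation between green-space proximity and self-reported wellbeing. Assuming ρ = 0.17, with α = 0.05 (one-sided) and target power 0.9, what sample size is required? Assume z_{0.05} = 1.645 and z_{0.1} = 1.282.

Fisher's z: C = ½·ln((1+r)/(1−r)) = ½·ln(1.4096) = 0.1717.
n = ((z_{α} + z_β)/C)² + 3.
(1.645 + 1.282) / 0.1717 = 2.927 / 0.1717 = 17.047.
n = 17.047² + 3 = 290.61 + 3 = 293.6.
Round up.

n = 294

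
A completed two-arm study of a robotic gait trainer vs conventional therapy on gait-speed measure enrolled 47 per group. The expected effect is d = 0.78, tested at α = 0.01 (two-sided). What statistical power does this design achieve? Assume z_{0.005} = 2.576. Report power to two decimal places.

power ≈ 0.89

For two equal groups, power = Φ(d·√(n/2) − z_{α/2}).
d·√(n/2) = 0.78 × √(47/2) = 0.78 × 4.848 = 3.781.
z_β = 3.781 − 2.576 = 1.205.
Power = Φ(1.205) = 0.886.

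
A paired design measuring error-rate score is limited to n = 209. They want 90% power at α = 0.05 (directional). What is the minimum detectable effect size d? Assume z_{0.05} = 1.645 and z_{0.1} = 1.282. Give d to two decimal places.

For a single sample (or paired design) of n = 209: d_min = (z_{α} + z_β)/√n.
z-sum = 1.645 + 1.282 = 2.927.
d_min = 2.927 / √209 = 2.927 / 14.457 = 0.202.

d_min ≈ 0.20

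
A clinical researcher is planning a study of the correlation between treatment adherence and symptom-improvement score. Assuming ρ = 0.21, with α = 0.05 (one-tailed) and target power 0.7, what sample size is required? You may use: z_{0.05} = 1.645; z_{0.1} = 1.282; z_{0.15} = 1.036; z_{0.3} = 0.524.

n = 107

Fisher's z: C = ½·ln((1+r)/(1−r)) = ½·ln(1.5316) = 0.2132.
n = ((z_{α} + z_β)/C)² + 3.
(1.645 + 0.524) / 0.2132 = 2.169 / 0.2132 = 10.174.
n = 10.174² + 3 = 103.50 + 3 = 106.5.
Round up.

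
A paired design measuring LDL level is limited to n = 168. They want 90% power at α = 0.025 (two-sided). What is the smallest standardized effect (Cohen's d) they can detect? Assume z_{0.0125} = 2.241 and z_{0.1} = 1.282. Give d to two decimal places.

For a single sample (or paired design) of n = 168: d_min = (z_{α/2} + z_β)/√n.
z-sum = 2.241 + 1.282 = 3.523.
d_min = 3.523 / √168 = 3.523 / 12.961 = 0.272.

d_min ≈ 0.27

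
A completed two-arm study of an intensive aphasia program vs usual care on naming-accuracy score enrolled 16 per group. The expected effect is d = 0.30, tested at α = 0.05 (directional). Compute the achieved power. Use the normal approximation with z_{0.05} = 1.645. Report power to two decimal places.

power ≈ 0.21

For two equal groups, power = Φ(d·√(n/2) − z_{α}).
d·√(n/2) = 0.30 × √(16/2) = 0.30 × 2.828 = 0.849.
z_β = 0.849 − 1.645 = -0.796.
Power = Φ(-0.796) = 0.213.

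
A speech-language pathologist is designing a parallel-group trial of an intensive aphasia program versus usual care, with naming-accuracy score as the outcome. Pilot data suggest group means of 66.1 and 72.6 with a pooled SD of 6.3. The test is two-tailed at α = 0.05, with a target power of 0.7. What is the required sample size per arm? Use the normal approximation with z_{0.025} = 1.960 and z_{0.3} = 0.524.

n = 12 per group

Cohen's d = |M₁ − M₂| / SD_pooled = |66.1 − 72.6| / 6.3 = 6.5 / 6.3 = 1.032.
For two independent groups with equal n: n = 2·((z_{α/2} + z_β) / d)².
z_{α/2} + z_β = 1.960 + 0.524 = 2.484.
n = 2 × (2.484 / 1.032)² = 2 × 2.407² = 2 × 5.79 = 11.6.
Round up to the next whole participant.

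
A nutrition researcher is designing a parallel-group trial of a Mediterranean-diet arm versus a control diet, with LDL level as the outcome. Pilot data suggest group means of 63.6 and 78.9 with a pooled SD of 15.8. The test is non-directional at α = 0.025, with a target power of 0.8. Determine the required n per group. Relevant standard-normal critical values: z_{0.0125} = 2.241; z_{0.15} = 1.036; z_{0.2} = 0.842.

n = 21 per group

Cohen's d = |M₁ − M₂| / SD_pooled = |63.6 − 78.9| / 15.8 = 15.3 / 15.8 = 0.968.
For two independent groups with equal n: n = 2·((z_{α/2} + z_β) / d)².
z_{α/2} + z_β = 2.241 + 0.842 = 3.083.
n = 2 × (3.083 / 0.968)² = 2 × 3.185² = 2 × 10.14 = 20.3.
Round up to the next whole participant.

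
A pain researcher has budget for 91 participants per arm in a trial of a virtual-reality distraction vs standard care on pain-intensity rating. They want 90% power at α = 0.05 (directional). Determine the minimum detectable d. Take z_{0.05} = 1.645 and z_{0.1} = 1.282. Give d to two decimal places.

For two independent groups of n = 91 each: d_min = (z_{α} + z_β)·√(2/n).
z-sum = 1.645 + 1.282 = 2.927.
d_min = 2.927 × √(2/91) = 2.927 × 0.1482 = 0.434.

d_min ≈ 0.43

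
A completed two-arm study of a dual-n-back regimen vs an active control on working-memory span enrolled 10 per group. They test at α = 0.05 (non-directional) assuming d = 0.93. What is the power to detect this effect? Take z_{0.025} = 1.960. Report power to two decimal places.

For two equal groups, power = Φ(d·√(n/2) − z_{α/2}).
d·√(n/2) = 0.93 × √(10/2) = 0.93 × 2.236 = 2.080.
z_β = 2.080 − 1.960 = 0.120.
Power = Φ(0.120) = 0.548.

power ≈ 0.55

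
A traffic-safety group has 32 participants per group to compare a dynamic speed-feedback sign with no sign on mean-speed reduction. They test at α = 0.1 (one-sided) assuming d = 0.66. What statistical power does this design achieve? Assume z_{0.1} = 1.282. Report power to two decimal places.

power ≈ 0.91

For two equal groups, power = Φ(d·√(n/2) − z_{α}).
d·√(n/2) = 0.66 × √(32/2) = 0.66 × 4.000 = 2.640.
z_β = 2.640 − 1.282 = 1.358.
Power = Φ(1.358) = 0.913.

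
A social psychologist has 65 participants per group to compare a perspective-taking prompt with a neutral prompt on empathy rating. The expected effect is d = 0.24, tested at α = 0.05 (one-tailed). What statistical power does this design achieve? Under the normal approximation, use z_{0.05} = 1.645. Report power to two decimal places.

power ≈ 0.39

For two equal groups, power = Φ(d·√(n/2) − z_{α}).
d·√(n/2) = 0.24 × √(65/2) = 0.24 × 5.701 = 1.368.
z_β = 1.368 − 1.645 = -0.277.
Power = Φ(-0.277) = 0.391.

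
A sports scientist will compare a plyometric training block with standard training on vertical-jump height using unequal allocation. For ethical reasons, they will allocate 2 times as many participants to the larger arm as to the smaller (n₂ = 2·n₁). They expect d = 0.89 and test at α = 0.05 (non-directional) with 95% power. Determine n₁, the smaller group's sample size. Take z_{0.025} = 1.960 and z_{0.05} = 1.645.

n₁ = 25

With allocation ratio k = n₂/n₁ = 2, Var(x̄₁−x̄₂) = σ²(1/n₁ + 1/(k·n₁)) = σ²·(k+1)/(k·n₁).
So n₁ = (1 + 1/k)·((z_{α/2} + z_β)/d)² = 1.500 × (3.605/0.89)².
n₁ = 1.500 × 16.41 = 24.6.
Round up: n₁ = 25, giving n₂ = 2 × 25 = 50.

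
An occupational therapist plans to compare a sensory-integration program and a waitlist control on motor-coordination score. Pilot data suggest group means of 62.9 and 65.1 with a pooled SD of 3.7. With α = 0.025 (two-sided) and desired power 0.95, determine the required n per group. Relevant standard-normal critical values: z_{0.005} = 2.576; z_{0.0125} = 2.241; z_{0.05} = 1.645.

n = 86 per group

Cohen's d = |M₁ − M₂| / SD_pooled = |62.9 − 65.1| / 3.7 = 2.2 / 3.7 = 0.595.
For two independent groups with equal n: n = 2·((z_{α/2} + z_β) / d)².
z_{α/2} + z_β = 2.241 + 1.645 = 3.886.
n = 2 × (3.886 / 0.595)² = 2 × 6.531² = 2 × 42.66 = 85.3.
Round up to the next whole participant.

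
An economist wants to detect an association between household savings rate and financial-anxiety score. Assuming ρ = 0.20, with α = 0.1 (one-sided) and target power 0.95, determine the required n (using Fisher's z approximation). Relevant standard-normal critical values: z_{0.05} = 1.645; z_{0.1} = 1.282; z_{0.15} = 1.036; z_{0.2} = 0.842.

n = 212

Fisher's z: C = ½·ln((1+r)/(1−r)) = ½·ln(1.5000) = 0.2027.
n = ((z_{α} + z_β)/C)² + 3.
(1.282 + 1.645) / 0.2027 = 2.927 / 0.2027 = 14.440.
n = 14.440² + 3 = 208.52 + 3 = 211.5.
Round up.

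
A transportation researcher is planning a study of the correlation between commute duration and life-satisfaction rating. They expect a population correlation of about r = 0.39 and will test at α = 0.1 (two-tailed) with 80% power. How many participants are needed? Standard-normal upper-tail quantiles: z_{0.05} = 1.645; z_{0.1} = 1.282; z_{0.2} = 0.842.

Fisher's z: C = ½·ln((1+r)/(1−r)) = ½·ln(2.2787) = 0.4118.
n = ((z_{α/2} + z_β)/C)² + 3.
(1.645 + 0.842) / 0.4118 = 2.487 / 0.4118 = 6.039.
n = 6.039² + 3 = 36.47 + 3 = 39.5.
Round up.

n = 40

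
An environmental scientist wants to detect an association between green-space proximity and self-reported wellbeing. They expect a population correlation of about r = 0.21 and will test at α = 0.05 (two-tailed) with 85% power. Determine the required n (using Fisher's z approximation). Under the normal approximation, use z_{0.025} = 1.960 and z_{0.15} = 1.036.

n = 201

Fisher's z: C = ½·ln((1+r)/(1−r)) = ½·ln(1.5316) = 0.2132.
n = ((z_{α/2} + z_β)/C)² + 3.
(1.960 + 1.036) / 0.2132 = 2.996 / 0.2132 = 14.053.
n = 14.053² + 3 = 197.47 + 3 = 200.5.
Round up.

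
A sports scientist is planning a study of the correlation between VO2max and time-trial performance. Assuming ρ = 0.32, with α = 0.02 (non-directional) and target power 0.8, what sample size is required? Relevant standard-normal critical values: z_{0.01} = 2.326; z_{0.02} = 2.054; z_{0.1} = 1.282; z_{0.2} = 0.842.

n = 95

Fisher's z: C = ½·ln((1+r)/(1−r)) = ½·ln(1.9412) = 0.3316.
n = ((z_{α/2} + z_β)/C)² + 3.
(2.326 + 0.842) / 0.3316 = 3.168 / 0.3316 = 9.554.
n = 9.554² + 3 = 91.27 + 3 = 94.3.
Round up.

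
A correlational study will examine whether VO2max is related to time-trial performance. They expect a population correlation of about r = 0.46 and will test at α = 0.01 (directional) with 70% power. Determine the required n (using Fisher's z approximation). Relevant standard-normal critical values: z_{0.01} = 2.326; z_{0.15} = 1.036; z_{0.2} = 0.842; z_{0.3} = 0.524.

n = 36

Fisher's z: C = ½·ln((1+r)/(1−r)) = ½·ln(2.7037) = 0.4973.
n = ((z_{α} + z_β)/C)² + 3.
(2.326 + 0.524) / 0.4973 = 2.850 / 0.4973 = 5.731.
n = 5.731² + 3 = 32.84 + 3 = 35.8.
Round up.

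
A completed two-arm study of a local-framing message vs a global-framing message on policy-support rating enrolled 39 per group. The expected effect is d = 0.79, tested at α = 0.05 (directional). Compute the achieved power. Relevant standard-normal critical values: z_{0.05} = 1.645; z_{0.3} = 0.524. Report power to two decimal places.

power ≈ 0.97

For two equal groups, power = Φ(d·√(n/2) − z_{α}).
d·√(n/2) = 0.79 × √(39/2) = 0.79 × 4.416 = 3.489.
z_β = 3.489 − 1.645 = 1.844.
Power = Φ(1.844) = 0.967.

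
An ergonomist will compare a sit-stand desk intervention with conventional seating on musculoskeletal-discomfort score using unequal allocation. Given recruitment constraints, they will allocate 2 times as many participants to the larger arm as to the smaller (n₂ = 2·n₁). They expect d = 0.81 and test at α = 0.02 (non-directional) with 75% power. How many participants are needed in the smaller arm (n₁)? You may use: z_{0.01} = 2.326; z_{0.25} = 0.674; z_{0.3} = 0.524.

n₁ = 21

With allocation ratio k = n₂/n₁ = 2, Var(x̄₁−x̄₂) = σ²(1/n₁ + 1/(k·n₁)) = σ²·(k+1)/(k·n₁).
So n₁ = (1 + 1/k)·((z_{α/2} + z_β)/d)² = 1.500 × (3.000/0.81)².
n₁ = 1.500 × 13.72 = 20.6.
Round up: n₁ = 21, giving n₂ = 2 × 21 = 42.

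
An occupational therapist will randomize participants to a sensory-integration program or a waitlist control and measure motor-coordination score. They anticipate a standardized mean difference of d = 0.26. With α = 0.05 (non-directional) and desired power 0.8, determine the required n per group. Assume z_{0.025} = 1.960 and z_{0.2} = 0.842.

For two independent groups with equal n: n = 2·((z_{α/2} + z_β) / d)².
z_{α/2} + z_β = 1.960 + 0.842 = 2.802.
n = 2 × (2.802 / 0.26)² = 2 × 10.777² = 2 × 116.14 = 232.3.
Round up to the next whole participant.

n = 233 per group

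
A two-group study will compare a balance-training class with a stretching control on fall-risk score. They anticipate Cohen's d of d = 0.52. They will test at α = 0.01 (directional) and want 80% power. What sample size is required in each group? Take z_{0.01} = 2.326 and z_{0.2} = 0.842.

For two independent groups with equal n: n = 2·((z_{α} + z_β) / d)².
z_{α} + z_β = 2.326 + 0.842 = 3.168.
n = 2 × (3.168 / 0.52)² = 2 × 6.092² = 2 × 37.12 = 74.2.
Round up to the next whole participant.

n = 75 per group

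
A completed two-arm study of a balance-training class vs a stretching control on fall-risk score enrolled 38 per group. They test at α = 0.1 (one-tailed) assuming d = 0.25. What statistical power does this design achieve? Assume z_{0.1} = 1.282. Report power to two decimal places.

For two equal groups, power = Φ(d·√(n/2) − z_{α}).
d·√(n/2) = 0.25 × √(38/2) = 0.25 × 4.359 = 1.090.
z_β = 1.090 − 1.282 = -0.192.
Power = Φ(-0.192) = 0.424.

power ≈ 0.42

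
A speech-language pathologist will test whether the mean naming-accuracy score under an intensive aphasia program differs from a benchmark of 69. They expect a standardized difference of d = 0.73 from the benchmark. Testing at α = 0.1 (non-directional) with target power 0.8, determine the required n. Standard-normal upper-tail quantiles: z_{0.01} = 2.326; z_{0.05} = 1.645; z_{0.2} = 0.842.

For a one-sample test: n = ((z_{α/2} + z_β) / d)².
z_{α/2} + z_β = 1.645 + 0.842 = 2.487.
n = (2.487 / 0.73)² = 3.407² = 11.61.
Round up.

n = 12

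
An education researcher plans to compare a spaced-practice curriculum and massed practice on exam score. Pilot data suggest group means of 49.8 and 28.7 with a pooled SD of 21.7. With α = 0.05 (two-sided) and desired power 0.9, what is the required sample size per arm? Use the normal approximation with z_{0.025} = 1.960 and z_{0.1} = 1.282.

Cohen's d = |M₁ − M₂| / SD_pooled = |49.8 − 28.7| / 21.7 = 21.1 / 21.7 = 0.972.
For two independent groups with equal n: n = 2·((z_{α/2} + z_β) / d)².
z_{α/2} + z_β = 1.960 + 1.282 = 3.242.
n = 2 × (3.242 / 0.972)² = 2 × 3.335² = 2 × 11.12 = 22.2.
Round up to the next whole participant.

n = 23 per group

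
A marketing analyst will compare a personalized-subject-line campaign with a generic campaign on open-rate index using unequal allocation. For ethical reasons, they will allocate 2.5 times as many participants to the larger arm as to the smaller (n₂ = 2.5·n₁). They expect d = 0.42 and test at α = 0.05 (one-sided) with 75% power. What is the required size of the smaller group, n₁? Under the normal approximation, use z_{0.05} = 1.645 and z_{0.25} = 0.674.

n₁ = 43

With allocation ratio k = n₂/n₁ = 2.5, Var(x̄₁−x̄₂) = σ²(1/n₁ + 1/(k·n₁)) = σ²·(k+1)/(k·n₁).
So n₁ = (1 + 1/k)·((z_{α} + z_β)/d)² = 1.400 × (2.319/0.42)².
n₁ = 1.400 × 30.49 = 42.7.
Round up: n₁ = 43, giving n₂ = ⌈2.5 × 43⌉ = ⌈107.5⌉ = 108.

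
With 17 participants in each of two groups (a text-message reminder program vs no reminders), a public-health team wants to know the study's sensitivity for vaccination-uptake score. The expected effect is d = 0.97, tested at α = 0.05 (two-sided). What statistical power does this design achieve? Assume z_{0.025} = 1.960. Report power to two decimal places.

power ≈ 0.81

For two equal groups, power = Φ(d·√(n/2) − z_{α/2}).
d·√(n/2) = 0.97 × √(17/2) = 0.97 × 2.915 = 2.828.
z_β = 2.828 − 1.960 = 0.868.
Power = Φ(0.868) = 0.807.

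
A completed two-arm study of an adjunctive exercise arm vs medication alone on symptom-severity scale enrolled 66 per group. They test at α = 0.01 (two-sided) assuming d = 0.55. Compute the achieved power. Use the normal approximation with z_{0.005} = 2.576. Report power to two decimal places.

For two equal groups, power = Φ(d·√(n/2) − z_{α/2}).
d·√(n/2) = 0.55 × √(66/2) = 0.55 × 5.745 = 3.160.
z_β = 3.160 − 2.576 = 0.584.
Power = Φ(0.584) = 0.720.

power ≈ 0.72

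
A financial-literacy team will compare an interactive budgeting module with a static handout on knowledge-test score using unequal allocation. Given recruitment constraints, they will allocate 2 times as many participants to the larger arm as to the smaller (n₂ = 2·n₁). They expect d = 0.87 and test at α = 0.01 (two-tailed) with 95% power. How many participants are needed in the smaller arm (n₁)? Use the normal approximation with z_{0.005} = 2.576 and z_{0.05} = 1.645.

With allocation ratio k = n₂/n₁ = 2, Var(x̄₁−x̄₂) = σ²(1/n₁ + 1/(k·n₁)) = σ²·(k+1)/(k·n₁).
So n₁ = (1 + 1/k)·((z_{α/2} + z_β)/d)² = 1.500 × (4.221/0.87)².
n₁ = 1.500 × 23.54 = 35.3.
Round up: n₁ = 36, giving n₂ = 2 × 36 = 72.

n₁ = 36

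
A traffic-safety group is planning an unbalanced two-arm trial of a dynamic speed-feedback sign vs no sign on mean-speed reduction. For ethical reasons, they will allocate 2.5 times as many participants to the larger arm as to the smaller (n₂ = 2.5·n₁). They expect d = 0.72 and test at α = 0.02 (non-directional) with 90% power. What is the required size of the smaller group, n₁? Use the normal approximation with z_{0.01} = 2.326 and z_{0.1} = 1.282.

n₁ = 36

With allocation ratio k = n₂/n₁ = 2.5, Var(x̄₁−x̄₂) = σ²(1/n₁ + 1/(k·n₁)) = σ²·(k+1)/(k·n₁).
So n₁ = (1 + 1/k)·((z_{α/2} + z_β)/d)² = 1.400 × (3.608/0.72)².
n₁ = 1.400 × 25.11 = 35.2.
Round up: n₁ = 36, giving n₂ = 2.5 × 36 = 90.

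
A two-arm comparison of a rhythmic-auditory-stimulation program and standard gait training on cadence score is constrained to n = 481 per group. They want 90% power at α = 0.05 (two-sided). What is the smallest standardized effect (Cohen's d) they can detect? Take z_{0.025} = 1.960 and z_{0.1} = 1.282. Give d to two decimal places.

For two independent groups of n = 481 each: d_min = (z_{α/2} + z_β)·√(2/n).
z-sum = 1.960 + 1.282 = 3.242.
d_min = 3.242 × √(2/481) = 3.242 × 0.0645 = 0.209.

d_min ≈ 0.21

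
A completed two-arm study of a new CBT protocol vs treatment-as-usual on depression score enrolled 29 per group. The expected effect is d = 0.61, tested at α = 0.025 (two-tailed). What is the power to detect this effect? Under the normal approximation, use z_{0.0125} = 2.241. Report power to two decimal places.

For two equal groups, power = Φ(d·√(n/2) − z_{α/2}).
d·√(n/2) = 0.61 × √(29/2) = 0.61 × 3.808 = 2.323.
z_β = 2.323 − 2.241 = 0.082.
Power = Φ(0.082) = 0.533.

power ≈ 0.53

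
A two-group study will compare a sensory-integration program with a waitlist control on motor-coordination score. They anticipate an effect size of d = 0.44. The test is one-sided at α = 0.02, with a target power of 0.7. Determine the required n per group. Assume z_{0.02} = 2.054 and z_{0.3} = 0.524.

n = 69 per group

For two independent groups with equal n: n = 2·((z_{α} + z_β) / d)².
z_{α} + z_β = 2.054 + 0.524 = 2.578.
n = 2 × (2.578 / 0.44)² = 2 × 5.859² = 2 × 34.33 = 68.7.
Round up to the next whole participant.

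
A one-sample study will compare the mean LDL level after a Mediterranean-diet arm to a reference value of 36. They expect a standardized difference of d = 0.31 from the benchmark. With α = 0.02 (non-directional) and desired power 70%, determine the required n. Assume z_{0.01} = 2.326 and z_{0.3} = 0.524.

For a one-sample test: n = ((z_{α/2} + z_β) / d)².
z_{α/2} + z_β = 2.326 + 0.524 = 2.850.
n = (2.850 / 0.31)² = 9.194² = 84.52.
Round up.

n = 85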